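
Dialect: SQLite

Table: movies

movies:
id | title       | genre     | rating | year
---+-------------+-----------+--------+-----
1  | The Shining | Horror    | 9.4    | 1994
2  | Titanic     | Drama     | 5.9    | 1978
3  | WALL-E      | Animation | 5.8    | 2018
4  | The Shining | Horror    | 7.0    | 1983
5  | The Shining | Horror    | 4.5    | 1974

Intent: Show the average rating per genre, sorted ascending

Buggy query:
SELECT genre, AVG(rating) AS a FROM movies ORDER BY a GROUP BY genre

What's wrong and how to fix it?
Bug: ORDER BY appears before GROUP BY; SQL clause order requires GROUP BY first

Fix: Reorder: SELECT … FROM … GROUP BY … ORDER BY …

Corrected query:
SELECT genre, AVG(rating) AS a FROM movies GROUP BY genre ORDER BY a

Result:
genre     | a       
----------+---------
Animation | 5.8     
Drama     | 5.9     
Horror    | 6.966667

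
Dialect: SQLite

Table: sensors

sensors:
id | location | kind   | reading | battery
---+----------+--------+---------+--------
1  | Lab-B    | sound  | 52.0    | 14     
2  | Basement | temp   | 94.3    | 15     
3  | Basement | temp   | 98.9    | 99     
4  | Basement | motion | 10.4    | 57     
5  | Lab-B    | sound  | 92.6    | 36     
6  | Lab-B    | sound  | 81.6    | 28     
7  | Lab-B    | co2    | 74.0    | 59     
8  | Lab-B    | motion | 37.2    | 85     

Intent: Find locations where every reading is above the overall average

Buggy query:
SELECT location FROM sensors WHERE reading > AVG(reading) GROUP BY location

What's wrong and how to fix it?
Bug: AVG() is an aggregate; it can't sit directly in WHERE

Fix: Compute the overall average in a scalar subquery and compare each group's MIN against it in HAVING

Corrected query:
SELECT location FROM sensors GROUP BY location HAVING MIN(reading) > (SELECT AVG(reading) FROM sensors)

Result:
(no rows)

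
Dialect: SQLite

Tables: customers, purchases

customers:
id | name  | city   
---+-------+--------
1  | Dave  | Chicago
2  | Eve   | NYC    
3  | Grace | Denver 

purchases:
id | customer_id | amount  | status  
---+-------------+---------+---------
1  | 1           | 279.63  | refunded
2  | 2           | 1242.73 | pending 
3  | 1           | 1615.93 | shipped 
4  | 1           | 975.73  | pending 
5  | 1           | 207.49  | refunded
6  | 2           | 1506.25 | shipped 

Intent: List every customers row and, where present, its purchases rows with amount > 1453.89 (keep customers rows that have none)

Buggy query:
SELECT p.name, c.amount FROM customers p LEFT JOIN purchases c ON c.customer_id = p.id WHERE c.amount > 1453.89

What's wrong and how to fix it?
Bug: Filtering c.amount in WHERE discards the NULL rows produced by LEFT JOIN, turning it into an inner join

Fix: Put 'c.amount > 1453.89' in the JOIN's ON clause instead of WHERE

Corrected query:
SELECT p.name, c.amount FROM customers p LEFT JOIN purchases c ON c.customer_id = p.id AND c.amount > 1453.89

Result:
name  | amount 
------+--------
Dave  | 1615.93
Eve   | 1506.25
Grace | NULL   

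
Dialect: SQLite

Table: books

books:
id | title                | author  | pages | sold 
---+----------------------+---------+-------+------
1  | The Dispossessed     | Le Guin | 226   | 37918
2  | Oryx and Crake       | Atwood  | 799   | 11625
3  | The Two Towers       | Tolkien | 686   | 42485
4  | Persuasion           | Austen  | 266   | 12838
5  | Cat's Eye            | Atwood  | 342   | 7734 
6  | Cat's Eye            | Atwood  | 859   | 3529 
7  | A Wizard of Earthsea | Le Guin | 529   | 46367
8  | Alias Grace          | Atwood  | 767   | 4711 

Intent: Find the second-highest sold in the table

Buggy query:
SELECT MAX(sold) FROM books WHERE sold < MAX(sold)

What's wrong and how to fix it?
Bug: The inner MAX is an aggregate inside WHERE, which is not allowed

Fix: Put the inner MAX in a scalar subquery

Corrected query:
SELECT MAX(sold) FROM books WHERE sold < (SELECT MAX(sold) FROM books)

Result:
MAX(sold)
---------
42485    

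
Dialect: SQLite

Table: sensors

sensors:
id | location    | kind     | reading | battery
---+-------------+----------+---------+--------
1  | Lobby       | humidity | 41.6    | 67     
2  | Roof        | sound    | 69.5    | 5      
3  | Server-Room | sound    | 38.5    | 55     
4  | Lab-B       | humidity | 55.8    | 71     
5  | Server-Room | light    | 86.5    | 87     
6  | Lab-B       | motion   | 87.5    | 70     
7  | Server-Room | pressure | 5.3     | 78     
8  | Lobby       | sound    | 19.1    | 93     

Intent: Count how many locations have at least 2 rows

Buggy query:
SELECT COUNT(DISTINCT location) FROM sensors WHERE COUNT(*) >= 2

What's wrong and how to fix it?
Bug: COUNT(*) cannot appear in WHERE; the per-group count doesn't exist yet

Fix: Group first with HAVING COUNT(*) >= 2, then COUNT the resulting groups

Corrected query:
SELECT COUNT(*) FROM (SELECT location FROM sensors GROUP BY location HAVING COUNT(*) >= 2)

Result:
COUNT(*)
--------
3       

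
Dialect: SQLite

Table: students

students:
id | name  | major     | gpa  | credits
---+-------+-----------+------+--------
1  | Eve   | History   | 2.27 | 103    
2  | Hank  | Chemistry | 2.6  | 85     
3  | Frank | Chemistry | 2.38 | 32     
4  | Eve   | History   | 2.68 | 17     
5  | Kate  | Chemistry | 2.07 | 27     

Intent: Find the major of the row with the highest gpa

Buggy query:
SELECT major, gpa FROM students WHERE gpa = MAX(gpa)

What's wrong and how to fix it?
Bug: MAX(gpa) is an aggregate and cannot be used directly in WHERE

Fix: Wrap MAX in a scalar subquery so WHERE compares against a single value

Corrected query:
SELECT major, gpa FROM students WHERE gpa = (SELECT MAX(gpa) FROM students)

Result:
major   | gpa 
--------+-----
History | 2.68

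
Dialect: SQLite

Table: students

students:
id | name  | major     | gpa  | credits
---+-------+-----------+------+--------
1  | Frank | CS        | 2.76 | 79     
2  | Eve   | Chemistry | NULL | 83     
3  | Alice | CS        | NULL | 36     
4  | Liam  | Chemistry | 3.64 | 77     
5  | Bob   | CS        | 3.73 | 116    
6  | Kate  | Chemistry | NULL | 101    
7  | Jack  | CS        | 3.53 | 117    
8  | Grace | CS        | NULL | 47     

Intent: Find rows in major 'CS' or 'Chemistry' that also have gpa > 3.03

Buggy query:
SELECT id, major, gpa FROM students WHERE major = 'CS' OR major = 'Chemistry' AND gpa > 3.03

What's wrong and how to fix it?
Bug: AND binds tighter than OR, so this parses as major = 'CS' OR (major = 'Chemistry' AND gpa > 3.03)

Fix: Add parentheses around the OR so the AND applies to both alternatives

Corrected query:
SELECT id, major, gpa FROM students WHERE (major = 'CS' OR major = 'Chemistry') AND gpa > 3.03

Result:
id | major     | gpa 
---+-----------+-----
4  | Chemistry | 3.64
5  | CS        | 3.73
7  | CS        | 3.53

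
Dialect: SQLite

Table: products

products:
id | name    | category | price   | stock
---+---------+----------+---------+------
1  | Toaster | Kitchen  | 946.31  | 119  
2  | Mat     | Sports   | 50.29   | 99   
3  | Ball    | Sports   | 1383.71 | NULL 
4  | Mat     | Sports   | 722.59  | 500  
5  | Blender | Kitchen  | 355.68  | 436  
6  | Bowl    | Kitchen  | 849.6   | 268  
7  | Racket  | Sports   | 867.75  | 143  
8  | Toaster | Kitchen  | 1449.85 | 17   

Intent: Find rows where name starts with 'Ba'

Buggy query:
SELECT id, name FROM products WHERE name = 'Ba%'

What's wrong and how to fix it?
Bug: Wildcards only work with LIKE; '=' treats '%' as a literal character

Fix: Replace '=' with LIKE so 'Ba%' is treated as a pattern

Corrected query:
SELECT id, name FROM products WHERE name LIKE 'Ba%'

Result:
id | name
---+-----
3  | Ball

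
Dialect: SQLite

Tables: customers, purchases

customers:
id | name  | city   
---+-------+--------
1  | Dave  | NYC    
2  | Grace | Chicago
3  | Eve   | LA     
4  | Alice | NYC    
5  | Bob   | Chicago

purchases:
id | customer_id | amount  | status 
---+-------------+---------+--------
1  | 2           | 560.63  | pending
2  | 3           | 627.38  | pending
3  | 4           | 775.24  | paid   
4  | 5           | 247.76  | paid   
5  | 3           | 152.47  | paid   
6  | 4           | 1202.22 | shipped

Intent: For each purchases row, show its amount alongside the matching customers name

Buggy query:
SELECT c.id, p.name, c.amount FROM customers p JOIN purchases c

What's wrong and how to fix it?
Bug: JOIN with no ON clause produces a cartesian product; every purchases row pairs with every customers row

Fix: Specify the join condition linking the foreign key to the parent id

Corrected query:
SELECT c.id, p.name, c.amount FROM customers p JOIN purchases c ON c.customer_id = p.id

Result:
id | name  | amount 
---+-------+--------
1  | Grace | 560.63 
2  | Eve   | 627.38 
3  | Alice | 775.24 
4  | Bob   | 247.76 
5  | Eve   | 152.47 
6  | Alice | 1202.22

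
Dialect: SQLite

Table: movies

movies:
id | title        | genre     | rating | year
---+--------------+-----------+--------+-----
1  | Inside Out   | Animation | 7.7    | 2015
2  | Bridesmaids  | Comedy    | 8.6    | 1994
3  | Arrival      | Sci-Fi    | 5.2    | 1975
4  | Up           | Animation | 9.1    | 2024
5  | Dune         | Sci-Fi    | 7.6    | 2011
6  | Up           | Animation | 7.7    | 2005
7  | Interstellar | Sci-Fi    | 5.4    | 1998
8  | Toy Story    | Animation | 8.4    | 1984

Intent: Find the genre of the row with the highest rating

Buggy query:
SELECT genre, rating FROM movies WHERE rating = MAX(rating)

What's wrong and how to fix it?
Bug: MAX(rating) is an aggregate and cannot be used directly in WHERE

Fix: Use a subquery: WHERE rating = (SELECT MAX(rating) FROM movies)

Corrected query:
SELECT genre, rating FROM movies WHERE rating = (SELECT MAX(rating) FROM movies)

Result:
genre     | rating
----------+-------
Animation | 9.1   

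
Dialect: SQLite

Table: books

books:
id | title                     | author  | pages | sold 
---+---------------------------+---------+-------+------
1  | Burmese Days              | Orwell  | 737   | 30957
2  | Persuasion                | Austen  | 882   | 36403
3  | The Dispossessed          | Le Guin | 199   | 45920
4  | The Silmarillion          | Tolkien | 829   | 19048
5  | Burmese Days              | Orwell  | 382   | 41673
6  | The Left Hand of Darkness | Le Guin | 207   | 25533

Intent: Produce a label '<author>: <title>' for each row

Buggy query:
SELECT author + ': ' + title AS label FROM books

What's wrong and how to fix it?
Bug: SQLite uses || for string concatenation; + coerces text to numbers (yielding 0)

Fix: Replace + with || to concatenate text

Corrected query:
SELECT author || ': ' || title AS label FROM books

Result:
label                             
----------------------------------
Orwell: Burmese Days              
Austen: Persuasion                
Le Guin: The Dispossessed         
Tolkien: The Silmarillion         
Orwell: Burmese Days              
Le Guin: The Left Hand of Darkness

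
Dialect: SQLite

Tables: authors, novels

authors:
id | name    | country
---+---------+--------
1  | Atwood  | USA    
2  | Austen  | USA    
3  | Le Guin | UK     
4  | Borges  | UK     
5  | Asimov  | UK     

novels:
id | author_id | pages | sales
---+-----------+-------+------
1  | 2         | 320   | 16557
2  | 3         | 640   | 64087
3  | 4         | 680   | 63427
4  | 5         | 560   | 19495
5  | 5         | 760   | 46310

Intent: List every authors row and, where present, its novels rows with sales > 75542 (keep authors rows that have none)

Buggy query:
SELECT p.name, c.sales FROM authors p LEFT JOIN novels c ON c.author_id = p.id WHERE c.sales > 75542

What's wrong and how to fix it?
Bug: A WHERE condition on the right-hand table after LEFT JOIN drops unmatched parents

Fix: Move the right-table condition into the ON clause so unmatched parents are kept

Corrected query:
SELECT p.name, c.sales FROM authors p LEFT JOIN novels c ON c.author_id = p.id AND c.sales > 75542

Result:
name    | sales
--------+------
Atwood  | NULL 
Austen  | NULL 
Le Guin | NULL 
Borges  | NULL 
Asimov  | NULL 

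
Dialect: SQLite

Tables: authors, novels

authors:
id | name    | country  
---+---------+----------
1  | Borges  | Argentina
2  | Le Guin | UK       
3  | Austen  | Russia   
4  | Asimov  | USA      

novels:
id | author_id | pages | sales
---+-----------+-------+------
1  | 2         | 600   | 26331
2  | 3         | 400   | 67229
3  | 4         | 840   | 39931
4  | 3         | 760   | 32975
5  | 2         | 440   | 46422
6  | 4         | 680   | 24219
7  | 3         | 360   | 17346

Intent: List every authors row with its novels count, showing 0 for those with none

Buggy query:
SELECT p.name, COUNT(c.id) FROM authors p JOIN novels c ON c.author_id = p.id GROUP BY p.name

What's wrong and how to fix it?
Bug: INNER JOIN drops authors rows that have no matching novels rows

Fix: Use LEFT JOIN so parents without children still appear (COUNT(c.id) gives 0)

Corrected query:
SELECT p.name, COUNT(c.id) FROM authors p LEFT JOIN novels c ON c.author_id = p.id GROUP BY p.name

Result:
name    | COUNT(c.id)
--------+------------
Asimov  | 2          
Austen  | 3          
Borges  | 0          
Le Guin | 2          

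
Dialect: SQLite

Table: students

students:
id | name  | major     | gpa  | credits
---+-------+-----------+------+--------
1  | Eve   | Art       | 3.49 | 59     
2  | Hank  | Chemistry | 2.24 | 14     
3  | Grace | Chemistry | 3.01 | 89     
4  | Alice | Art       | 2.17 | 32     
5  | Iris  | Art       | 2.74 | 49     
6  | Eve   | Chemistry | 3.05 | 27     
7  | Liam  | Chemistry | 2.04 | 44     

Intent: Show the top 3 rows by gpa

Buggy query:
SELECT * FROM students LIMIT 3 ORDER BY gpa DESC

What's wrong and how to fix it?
Bug: ORDER BY cannot follow LIMIT; LIMIT is the final clause

Fix: Swap the clauses: ORDER BY first, then LIMIT

Corrected query:
SELECT * FROM students ORDER BY gpa DESC LIMIT 3

Result:
id | name  | major     | gpa  | credits
---+-------+-----------+------+--------
1  | Eve   | Art       | 3.49 | 59     
6  | Eve   | Chemistry | 3.05 | 27     
3  | Grace | Chemistry | 3.01 | 89     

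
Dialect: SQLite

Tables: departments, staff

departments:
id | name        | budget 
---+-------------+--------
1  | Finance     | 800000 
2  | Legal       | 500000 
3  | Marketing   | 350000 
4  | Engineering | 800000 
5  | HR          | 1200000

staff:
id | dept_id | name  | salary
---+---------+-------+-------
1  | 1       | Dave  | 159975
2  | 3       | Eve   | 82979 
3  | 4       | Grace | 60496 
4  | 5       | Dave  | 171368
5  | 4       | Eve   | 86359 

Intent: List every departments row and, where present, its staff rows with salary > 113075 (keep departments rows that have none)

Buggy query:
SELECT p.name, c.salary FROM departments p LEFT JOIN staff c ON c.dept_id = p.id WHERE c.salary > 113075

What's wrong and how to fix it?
Bug: A WHERE condition on the right-hand table after LEFT JOIN drops unmatched parents

Fix: Put 'c.salary > 113075' in the JOIN's ON clause instead of WHERE

Corrected query:
SELECT p.name, c.salary FROM departments p LEFT JOIN staff c ON c.dept_id = p.id AND c.salary > 113075

Result:
name        | salary
------------+-------
Finance     | 159975
Legal       | NULL  
Marketing   | NULL  
Engineering | NULL  
HR          | 171368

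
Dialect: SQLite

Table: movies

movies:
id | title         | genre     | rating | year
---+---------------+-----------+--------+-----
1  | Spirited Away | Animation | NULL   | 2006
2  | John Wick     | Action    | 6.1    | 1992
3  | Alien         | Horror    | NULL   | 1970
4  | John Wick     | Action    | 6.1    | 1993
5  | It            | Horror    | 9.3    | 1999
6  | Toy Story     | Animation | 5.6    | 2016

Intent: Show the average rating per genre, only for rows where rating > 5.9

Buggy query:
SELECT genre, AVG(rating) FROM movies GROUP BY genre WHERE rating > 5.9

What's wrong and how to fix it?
Bug: Row-level WHERE must come before GROUP BY in the clause order

Fix: Move the WHERE clause before GROUP BY

Corrected query:
SELECT genre, AVG(rating) FROM movies WHERE rating > 5.9 GROUP BY genre

Result:
genre  | AVG(rating)
-------+------------
Action | 6.1        
Horror | 9.3        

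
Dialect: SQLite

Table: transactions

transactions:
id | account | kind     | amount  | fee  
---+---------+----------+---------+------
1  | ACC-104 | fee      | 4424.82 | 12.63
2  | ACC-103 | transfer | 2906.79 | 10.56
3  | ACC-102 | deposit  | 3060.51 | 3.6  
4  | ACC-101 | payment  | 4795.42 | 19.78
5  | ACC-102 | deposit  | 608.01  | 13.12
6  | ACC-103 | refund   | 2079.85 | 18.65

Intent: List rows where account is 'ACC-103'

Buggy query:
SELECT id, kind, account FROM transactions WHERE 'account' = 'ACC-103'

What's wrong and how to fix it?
Bug: 'account' in single quotes is a string literal, not the column; the comparison is literal-vs-literal and never true

Fix: Reference the column as account without single quotes

Corrected query:
SELECT id, kind, account FROM transactions WHERE account = 'ACC-103'

Result:
id | kind     | account
---+----------+--------
2  | transfer | ACC-103
6  | refund   | ACC-103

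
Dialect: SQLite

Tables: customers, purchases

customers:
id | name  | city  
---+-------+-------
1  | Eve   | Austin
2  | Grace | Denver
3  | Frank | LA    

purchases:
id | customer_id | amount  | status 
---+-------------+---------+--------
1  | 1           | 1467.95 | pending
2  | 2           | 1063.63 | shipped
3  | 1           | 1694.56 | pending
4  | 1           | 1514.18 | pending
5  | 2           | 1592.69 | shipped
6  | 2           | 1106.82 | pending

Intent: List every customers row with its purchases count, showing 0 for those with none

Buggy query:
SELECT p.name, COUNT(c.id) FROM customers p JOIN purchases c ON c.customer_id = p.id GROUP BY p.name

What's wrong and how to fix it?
Bug: An inner join excludes parents with zero children

Fix: Switch to LEFT JOIN to retain unmatched parent rows

Corrected query:
SELECT p.name, COUNT(c.id) FROM customers p LEFT JOIN purchases c ON c.customer_id = p.id GROUP BY p.name

Result:
name  | COUNT(c.id)
------+------------
Eve   | 3          
Frank | 0          
Grace | 3          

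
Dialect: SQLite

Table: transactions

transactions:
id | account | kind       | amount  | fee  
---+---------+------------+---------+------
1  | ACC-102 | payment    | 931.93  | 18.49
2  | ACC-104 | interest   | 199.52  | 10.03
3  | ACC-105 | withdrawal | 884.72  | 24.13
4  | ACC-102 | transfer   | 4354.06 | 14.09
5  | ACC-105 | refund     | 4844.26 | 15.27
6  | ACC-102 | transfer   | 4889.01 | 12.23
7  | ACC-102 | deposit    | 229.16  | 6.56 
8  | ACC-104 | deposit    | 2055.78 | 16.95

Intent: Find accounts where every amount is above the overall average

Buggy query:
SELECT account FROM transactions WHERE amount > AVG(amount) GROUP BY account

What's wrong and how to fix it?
Bug: AVG() is an aggregate; it can't sit directly in WHERE

Fix: Compute the overall average in a scalar subquery and compare each group's MIN against it in HAVING

Corrected query:
SELECT account FROM transactions GROUP BY account HAVING MIN(amount) > (SELECT AVG(amount) FROM transactions)

Result:
(no rows)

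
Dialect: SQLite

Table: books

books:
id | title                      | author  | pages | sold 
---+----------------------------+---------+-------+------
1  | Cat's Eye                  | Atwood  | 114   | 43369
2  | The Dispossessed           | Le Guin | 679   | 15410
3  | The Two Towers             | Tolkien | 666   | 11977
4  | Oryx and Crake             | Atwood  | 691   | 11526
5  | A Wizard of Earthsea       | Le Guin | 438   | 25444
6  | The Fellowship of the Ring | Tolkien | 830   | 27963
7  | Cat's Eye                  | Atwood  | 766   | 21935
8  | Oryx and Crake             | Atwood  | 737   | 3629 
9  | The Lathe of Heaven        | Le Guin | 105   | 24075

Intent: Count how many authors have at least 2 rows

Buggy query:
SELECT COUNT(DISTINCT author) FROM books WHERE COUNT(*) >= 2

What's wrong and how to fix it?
Bug: COUNT(*) cannot appear in WHERE; the per-group count doesn't exist yet

Fix: Use a subquery that GROUPs and filters with HAVING, then count its rows

Corrected query:
SELECT COUNT(*) FROM (SELECT author FROM books GROUP BY author HAVING COUNT(*) >= 2)

Result:
COUNT(*)
--------
3       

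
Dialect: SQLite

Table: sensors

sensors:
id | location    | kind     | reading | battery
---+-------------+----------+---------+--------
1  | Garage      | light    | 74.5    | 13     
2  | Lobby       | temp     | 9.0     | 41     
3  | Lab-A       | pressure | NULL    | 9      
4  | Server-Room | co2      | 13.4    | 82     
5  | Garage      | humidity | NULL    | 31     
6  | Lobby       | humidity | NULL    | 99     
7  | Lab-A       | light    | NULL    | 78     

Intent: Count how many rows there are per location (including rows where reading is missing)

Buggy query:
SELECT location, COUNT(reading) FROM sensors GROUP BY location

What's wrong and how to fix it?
Bug: COUNT(column) counts non-NULL values only; rows with NULL reading aren't counted

Fix: Replace COUNT(reading) with COUNT(*)

Corrected query:
SELECT location, COUNT(*) FROM sensors GROUP BY location

Result:
location    | COUNT(*)
------------+---------
Garage      | 2       
Lab-A       | 2       
Lobby       | 2       
Server-Room | 1       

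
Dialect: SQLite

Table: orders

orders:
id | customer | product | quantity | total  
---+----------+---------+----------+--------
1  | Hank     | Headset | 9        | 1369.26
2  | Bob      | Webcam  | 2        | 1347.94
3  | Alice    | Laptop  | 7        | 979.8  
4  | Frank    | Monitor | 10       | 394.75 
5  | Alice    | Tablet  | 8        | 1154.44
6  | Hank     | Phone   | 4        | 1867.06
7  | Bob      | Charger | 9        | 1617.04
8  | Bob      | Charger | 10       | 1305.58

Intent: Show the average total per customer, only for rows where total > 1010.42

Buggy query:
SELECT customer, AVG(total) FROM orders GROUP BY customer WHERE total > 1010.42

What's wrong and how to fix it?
Bug: WHERE cannot follow GROUP BY

Fix: Move the WHERE clause before GROUP BY

Corrected query:
SELECT customer, AVG(total) FROM orders WHERE total > 1010.42 GROUP BY customer

Result:
customer | AVG(total)
---------+-----------
Alice    | 1154.44   
Bob      | 1423.52   
Hank     | 1618.16   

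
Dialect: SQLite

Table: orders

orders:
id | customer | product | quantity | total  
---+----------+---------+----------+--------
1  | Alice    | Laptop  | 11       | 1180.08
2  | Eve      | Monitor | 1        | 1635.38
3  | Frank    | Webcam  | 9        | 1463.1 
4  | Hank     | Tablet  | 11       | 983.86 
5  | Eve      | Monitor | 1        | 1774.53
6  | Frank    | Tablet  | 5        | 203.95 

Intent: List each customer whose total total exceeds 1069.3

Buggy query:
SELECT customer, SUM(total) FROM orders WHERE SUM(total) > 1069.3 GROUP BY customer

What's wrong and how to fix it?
Bug: WHERE runs before GROUP BY, so aggregates aren't available there

Fix: Use HAVING (which filters groups after aggregation) instead of WHERE

Corrected query:
SELECT customer, SUM(total) FROM orders GROUP BY customer HAVING SUM(total) > 1069.3

Result:
customer | SUM(total)
---------+-----------
Alice    | 1180.08   
Eve      | 3409.91   
Frank    | 1667.05   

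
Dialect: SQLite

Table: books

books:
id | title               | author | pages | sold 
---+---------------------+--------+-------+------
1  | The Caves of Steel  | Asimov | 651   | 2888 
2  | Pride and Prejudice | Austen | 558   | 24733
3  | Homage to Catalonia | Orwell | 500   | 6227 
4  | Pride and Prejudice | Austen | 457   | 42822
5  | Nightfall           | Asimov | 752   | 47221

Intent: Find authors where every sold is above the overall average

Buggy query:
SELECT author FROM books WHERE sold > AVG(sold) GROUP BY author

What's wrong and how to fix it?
Bug: AVG() is an aggregate; it can't sit directly in WHERE

Fix: Compute the overall average in a scalar subquery and compare each group's MIN against it in HAVING

Corrected query:
SELECT author FROM books GROUP BY author HAVING MIN(sold) > (SELECT AVG(sold) FROM books)

Result:
(no rows)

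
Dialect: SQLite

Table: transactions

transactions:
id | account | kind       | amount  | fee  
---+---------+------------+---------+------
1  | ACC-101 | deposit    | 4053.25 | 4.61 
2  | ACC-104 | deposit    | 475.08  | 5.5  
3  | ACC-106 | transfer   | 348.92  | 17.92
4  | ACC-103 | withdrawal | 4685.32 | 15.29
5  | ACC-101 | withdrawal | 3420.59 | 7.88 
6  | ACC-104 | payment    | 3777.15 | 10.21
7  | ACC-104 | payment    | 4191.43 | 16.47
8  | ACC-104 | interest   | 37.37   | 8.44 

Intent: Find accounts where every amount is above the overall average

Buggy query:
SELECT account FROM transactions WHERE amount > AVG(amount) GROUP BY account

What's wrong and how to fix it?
Bug: AVG() is an aggregate; it can't sit directly in WHERE

Fix: Compute the overall average in a scalar subquery and compare each group's MIN against it in HAVING

Corrected query:
SELECT account FROM transactions GROUP BY account HAVING MIN(amount) > (SELECT AVG(amount) FROM transactions)

Result:
account
-------
ACC-101
ACC-103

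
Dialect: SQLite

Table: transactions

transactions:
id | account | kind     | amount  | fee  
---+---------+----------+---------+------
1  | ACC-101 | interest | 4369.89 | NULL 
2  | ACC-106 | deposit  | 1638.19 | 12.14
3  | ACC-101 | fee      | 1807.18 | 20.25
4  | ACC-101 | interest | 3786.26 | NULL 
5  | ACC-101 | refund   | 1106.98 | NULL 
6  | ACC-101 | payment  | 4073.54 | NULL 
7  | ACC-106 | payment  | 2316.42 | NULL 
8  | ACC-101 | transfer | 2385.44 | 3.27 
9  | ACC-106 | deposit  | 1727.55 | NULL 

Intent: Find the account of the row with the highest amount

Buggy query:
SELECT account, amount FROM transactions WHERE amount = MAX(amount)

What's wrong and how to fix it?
Bug: WHERE is evaluated per row; an aggregate over the whole table isn't defined there

Fix: Wrap MAX in a scalar subquery so WHERE compares against a single value

Corrected query:
SELECT account, amount FROM transactions WHERE amount = (SELECT MAX(amount) FROM transactions)

Result:
account | amount 
--------+--------
ACC-101 | 4369.89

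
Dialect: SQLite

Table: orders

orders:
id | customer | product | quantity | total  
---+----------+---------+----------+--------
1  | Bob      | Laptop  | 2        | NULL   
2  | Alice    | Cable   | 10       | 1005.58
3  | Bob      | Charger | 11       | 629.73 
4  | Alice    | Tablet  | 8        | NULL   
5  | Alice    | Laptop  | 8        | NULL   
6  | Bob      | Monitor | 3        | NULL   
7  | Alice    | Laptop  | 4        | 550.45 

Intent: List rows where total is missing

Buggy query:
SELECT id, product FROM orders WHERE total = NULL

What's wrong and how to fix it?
Bug: Comparing to NULL with '=' never matches; NULL = NULL is unknown, not true

Fix: Use IS NULL to test for NULL

Corrected query:
SELECT id, product FROM orders WHERE total IS NULL

Result:
id | product
---+--------
1  | Laptop 
4  | Tablet 
5  | Laptop 
6  | Monitor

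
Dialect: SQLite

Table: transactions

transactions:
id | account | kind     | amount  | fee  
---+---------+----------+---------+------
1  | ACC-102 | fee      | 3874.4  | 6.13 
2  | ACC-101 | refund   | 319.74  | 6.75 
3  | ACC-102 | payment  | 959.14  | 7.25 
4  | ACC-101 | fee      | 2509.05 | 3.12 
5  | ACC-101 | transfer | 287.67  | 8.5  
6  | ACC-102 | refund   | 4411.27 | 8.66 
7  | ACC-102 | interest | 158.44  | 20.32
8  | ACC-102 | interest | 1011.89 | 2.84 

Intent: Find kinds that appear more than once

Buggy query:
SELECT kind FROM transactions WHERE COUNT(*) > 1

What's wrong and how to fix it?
Bug: WHERE can't reference COUNT(*); aggregates are computed after WHERE

Fix: Group first, then use HAVING for the count condition

Corrected query:
SELECT kind FROM transactions GROUP BY kind HAVING COUNT(*) > 1

Result:
kind    
--------
fee     
interest
refund  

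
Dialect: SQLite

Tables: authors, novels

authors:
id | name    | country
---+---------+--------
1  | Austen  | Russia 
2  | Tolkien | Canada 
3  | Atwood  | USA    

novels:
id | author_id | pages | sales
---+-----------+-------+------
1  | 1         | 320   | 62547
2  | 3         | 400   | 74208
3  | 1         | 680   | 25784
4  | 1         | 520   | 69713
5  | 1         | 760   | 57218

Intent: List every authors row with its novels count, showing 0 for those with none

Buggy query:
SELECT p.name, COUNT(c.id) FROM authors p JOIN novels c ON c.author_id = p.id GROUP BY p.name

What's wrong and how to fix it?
Bug: INNER JOIN drops authors rows that have no matching novels rows

Fix: Switch to LEFT JOIN to retain unmatched parent rows

Corrected query:
SELECT p.name, COUNT(c.id) FROM authors p LEFT JOIN novels c ON c.author_id = p.id GROUP BY p.name

Result:
name    | COUNT(c.id)
--------+------------
Atwood  | 1          
Austen  | 4          
Tolkien | 0          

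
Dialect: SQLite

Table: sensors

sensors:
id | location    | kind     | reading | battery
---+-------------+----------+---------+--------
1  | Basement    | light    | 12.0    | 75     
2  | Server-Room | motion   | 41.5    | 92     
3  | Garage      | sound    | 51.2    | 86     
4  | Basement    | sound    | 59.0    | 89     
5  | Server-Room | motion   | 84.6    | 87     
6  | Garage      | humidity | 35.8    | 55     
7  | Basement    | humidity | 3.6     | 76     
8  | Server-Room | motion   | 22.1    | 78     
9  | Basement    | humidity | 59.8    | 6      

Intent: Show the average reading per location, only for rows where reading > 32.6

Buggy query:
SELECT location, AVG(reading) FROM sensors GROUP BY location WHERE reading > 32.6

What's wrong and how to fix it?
Bug: Row-level WHERE must come before GROUP BY in the clause order

Fix: Place WHERE between FROM and GROUP BY

Corrected query:
SELECT location, AVG(reading) FROM sensors WHERE reading > 32.6 GROUP BY location

Result:
location    | AVG(reading)
------------+-------------
Basement    | 59.4        
Garage      | 43.5        
Server-Room | 63.05       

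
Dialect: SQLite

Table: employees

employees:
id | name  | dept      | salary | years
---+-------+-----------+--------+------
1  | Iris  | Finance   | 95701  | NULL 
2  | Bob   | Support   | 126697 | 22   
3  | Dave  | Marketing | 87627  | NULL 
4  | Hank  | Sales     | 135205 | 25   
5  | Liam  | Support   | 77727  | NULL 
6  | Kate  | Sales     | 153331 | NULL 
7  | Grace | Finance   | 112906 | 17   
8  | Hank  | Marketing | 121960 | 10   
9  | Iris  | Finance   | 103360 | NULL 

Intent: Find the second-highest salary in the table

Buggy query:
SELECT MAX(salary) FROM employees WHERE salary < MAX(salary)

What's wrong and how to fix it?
Bug: The inner MAX is an aggregate inside WHERE, which is not allowed

Fix: Put the inner MAX in a scalar subquery

Corrected query:
SELECT MAX(salary) FROM employees WHERE salary < (SELECT MAX(salary) FROM employees)

Result:
MAX(salary)
-----------
135205     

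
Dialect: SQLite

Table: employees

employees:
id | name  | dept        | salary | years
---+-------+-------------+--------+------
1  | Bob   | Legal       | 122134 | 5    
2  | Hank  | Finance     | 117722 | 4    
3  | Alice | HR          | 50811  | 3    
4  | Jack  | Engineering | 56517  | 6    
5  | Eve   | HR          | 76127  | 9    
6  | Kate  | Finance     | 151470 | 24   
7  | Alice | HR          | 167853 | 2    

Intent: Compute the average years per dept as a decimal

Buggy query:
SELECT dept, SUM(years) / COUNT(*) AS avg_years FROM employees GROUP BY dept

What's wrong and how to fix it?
Bug: Both operands are integers, so '/' performs integer division and truncates

Fix: Cast one side to REAL so the division keeps the fractional part

Corrected query:
SELECT dept, SUM(years) * 1.0 / COUNT(*) AS avg_years FROM employees GROUP BY dept

Result:
dept        | avg_years
------------+----------
Engineering | 6        
Finance     | 14       
HR          | 4.666667 
Legal       | 5        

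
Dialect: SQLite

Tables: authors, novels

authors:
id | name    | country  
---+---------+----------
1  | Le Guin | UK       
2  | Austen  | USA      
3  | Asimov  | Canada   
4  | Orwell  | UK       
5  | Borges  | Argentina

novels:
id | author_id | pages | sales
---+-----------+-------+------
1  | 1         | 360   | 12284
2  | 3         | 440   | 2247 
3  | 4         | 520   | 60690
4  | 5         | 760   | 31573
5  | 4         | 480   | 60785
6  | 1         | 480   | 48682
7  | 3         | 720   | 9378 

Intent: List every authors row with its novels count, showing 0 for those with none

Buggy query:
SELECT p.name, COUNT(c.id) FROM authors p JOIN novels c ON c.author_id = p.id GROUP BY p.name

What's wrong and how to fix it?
Bug: An inner join excludes parents with zero children

Fix: Switch to LEFT JOIN to retain unmatched parent rows

Corrected query:
SELECT p.name, COUNT(c.id) FROM authors p LEFT JOIN novels c ON c.author_id = p.id GROUP BY p.name

Result:
name    | COUNT(c.id)
--------+------------
Asimov  | 2          
Austen  | 0          
Borges  | 1          
Le Guin | 2          
Orwell  | 2          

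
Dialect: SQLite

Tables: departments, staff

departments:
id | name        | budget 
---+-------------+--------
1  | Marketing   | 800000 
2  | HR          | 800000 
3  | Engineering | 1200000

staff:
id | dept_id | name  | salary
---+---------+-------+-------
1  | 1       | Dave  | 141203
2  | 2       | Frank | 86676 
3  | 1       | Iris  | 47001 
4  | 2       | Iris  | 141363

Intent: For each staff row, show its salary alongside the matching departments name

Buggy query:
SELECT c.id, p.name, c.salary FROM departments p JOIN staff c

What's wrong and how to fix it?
Bug: Missing join condition: each staff row is matched to all departments rows instead of just its own

Fix: Specify the join condition linking the foreign key to the parent id

Corrected query:
SELECT c.id, p.name, c.salary FROM departments p JOIN staff c ON c.dept_id = p.id

Result:
id | name      | salary
---+-----------+-------
1  | Marketing | 141203
2  | HR        | 86676 
3  | Marketing | 47001 
4  | HR        | 141363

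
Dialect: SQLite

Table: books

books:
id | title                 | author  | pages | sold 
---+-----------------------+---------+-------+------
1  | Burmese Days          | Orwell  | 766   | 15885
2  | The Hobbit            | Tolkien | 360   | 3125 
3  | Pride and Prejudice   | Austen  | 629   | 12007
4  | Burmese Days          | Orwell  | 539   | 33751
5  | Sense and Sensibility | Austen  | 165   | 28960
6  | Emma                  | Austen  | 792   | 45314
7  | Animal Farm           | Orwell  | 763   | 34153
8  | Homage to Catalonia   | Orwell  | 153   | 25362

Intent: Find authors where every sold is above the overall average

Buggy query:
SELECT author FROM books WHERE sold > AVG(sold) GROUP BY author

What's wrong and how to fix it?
Bug: WHERE evaluates per row before aggregation, so AVG() is unavailable

Fix: Compute the overall average in a scalar subquery and compare each group's MIN against it in HAVING

Corrected query:
SELECT author FROM books GROUP BY author HAVING MIN(sold) > (SELECT AVG(sold) FROM books)

Result:
(no rows)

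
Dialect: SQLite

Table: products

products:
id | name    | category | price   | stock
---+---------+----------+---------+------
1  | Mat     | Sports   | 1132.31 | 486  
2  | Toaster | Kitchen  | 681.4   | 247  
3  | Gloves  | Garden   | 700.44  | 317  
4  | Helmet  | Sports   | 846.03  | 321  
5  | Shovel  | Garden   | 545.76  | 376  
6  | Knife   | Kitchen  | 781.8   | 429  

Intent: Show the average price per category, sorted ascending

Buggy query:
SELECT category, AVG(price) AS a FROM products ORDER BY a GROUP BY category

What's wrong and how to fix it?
Bug: ORDER BY appears before GROUP BY; SQL clause order requires GROUP BY first

Fix: Move ORDER BY to the end, after GROUP BY

Corrected query:
SELECT category, AVG(price) AS a FROM products GROUP BY category ORDER BY a

Result:
category | a     
---------+-------
Garden   | 623.1 
Kitchen  | 731.6 
Sports   | 989.17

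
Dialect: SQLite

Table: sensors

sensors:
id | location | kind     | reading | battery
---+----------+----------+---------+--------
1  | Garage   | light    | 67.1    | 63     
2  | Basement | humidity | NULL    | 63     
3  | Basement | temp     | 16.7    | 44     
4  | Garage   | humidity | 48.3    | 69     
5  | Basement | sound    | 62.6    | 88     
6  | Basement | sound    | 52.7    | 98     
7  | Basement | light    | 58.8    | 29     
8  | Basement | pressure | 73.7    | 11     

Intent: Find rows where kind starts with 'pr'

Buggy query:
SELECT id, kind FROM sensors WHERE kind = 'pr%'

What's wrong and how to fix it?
Bug: '=' compares the literal string including the % character; pattern matching needs LIKE

Fix: Replace '=' with LIKE so 'pr%' is treated as a pattern

Corrected query:
SELECT id, kind FROM sensors WHERE kind LIKE 'pr%'

Result:
id | kind    
---+---------
8  | pressure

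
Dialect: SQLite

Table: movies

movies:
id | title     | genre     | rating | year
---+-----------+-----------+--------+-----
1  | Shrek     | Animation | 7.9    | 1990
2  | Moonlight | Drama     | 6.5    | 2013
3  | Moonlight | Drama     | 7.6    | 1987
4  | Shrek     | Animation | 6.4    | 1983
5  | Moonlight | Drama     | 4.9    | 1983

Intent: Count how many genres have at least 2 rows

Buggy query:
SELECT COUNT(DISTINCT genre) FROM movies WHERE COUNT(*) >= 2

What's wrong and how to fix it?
Bug: WHERE filters individual rows, not groups, so a group-level COUNT is invalid there

Fix: Use a subquery that GROUPs and filters with HAVING, then count its rows

Corrected query:
SELECT COUNT(*) FROM (SELECT genre FROM movies GROUP BY genre HAVING COUNT(*) >= 2)

Result:
COUNT(*)
--------
2       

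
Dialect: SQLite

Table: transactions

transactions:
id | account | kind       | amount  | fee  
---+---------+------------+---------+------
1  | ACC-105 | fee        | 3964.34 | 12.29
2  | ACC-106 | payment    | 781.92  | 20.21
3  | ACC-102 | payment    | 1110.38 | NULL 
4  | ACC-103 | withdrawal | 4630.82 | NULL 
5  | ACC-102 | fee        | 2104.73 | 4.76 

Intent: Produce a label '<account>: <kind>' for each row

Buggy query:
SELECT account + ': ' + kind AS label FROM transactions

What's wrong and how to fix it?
Bug: '+' is numeric addition; on text columns SQLite converts them to 0 instead of concatenating

Fix: Use the || operator for string concatenation

Corrected query:
SELECT account || ': ' || kind AS label FROM transactions

Result:
label              
-------------------
ACC-105: fee       
ACC-106: payment   
ACC-102: payment   
ACC-103: withdrawal
ACC-102: fee       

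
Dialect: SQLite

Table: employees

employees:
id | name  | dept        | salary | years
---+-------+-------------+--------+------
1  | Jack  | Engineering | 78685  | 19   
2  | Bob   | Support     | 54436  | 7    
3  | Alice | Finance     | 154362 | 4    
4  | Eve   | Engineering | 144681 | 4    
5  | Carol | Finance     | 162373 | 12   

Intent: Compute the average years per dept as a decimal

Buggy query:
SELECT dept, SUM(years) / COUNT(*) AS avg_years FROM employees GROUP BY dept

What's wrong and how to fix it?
Bug: Both operands are integers, so '/' performs integer division and truncates

Fix: Multiply by 1.0 (or CAST to REAL) to force floating-point division

Corrected query:
SELECT dept, SUM(years) * 1.0 / COUNT(*) AS avg_years FROM employees GROUP BY dept

Result:
dept        | avg_years
------------+----------
Engineering | 11.5     
Finance     | 8        
Support     | 7        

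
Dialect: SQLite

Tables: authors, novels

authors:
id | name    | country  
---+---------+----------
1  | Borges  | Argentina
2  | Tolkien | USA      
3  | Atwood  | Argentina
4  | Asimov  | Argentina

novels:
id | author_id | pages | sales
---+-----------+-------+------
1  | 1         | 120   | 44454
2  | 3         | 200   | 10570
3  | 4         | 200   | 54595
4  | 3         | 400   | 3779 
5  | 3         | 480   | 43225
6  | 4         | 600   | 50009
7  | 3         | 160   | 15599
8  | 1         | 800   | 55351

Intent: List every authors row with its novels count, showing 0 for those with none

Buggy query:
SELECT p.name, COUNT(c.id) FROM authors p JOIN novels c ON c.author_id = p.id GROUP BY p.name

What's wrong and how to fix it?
Bug: INNER JOIN drops authors rows that have no matching novels rows

Fix: Switch to LEFT JOIN to retain unmatched parent rows

Corrected query:
SELECT p.name, COUNT(c.id) FROM authors p LEFT JOIN novels c ON c.author_id = p.id GROUP BY p.name

Result:
name    | COUNT(c.id)
--------+------------
Asimov  | 2          
Atwood  | 4          
Borges  | 2          
Tolkien | 0          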